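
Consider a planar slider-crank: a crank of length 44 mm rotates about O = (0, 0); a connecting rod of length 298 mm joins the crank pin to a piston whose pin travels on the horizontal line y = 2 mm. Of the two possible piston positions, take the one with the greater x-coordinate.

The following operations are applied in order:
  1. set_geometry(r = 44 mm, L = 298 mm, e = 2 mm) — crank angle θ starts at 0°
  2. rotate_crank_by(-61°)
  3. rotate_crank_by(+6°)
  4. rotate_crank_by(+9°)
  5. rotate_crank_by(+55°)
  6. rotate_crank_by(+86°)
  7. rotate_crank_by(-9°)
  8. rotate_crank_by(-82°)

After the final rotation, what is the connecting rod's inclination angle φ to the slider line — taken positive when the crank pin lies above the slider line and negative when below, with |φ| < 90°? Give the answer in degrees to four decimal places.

0.2056

set_geometry: r = 44 mm, L = 298 mm, e = 2 mm; θ ← 0°
rotate_crank_by(-61°): θ ← 0° -61° = -61°
rotate_crank_by(+6°): θ ← -61° +6° = -55°
rotate_crank_by(+9°): θ ← -55° +9° = -46°
rotate_crank_by(+55°): θ ← -46° +55° = 9°
rotate_crank_by(+86°): θ ← 9° +86° = 95°
rotate_crank_by(-9°): θ ← 95° -9° = 86°
rotate_crank_by(-82°): θ ← 86° -82° = 4°
crank pin P = (r cos θ, r sin θ) = (43.892818, 3.069285)
h = r sin θ − e = 3.069285 − 2 = 1.069285
sin φ = h / L = 1.069285 / 298 = 0.00358820
φ = arcsin(0.00358820) = 0.205589°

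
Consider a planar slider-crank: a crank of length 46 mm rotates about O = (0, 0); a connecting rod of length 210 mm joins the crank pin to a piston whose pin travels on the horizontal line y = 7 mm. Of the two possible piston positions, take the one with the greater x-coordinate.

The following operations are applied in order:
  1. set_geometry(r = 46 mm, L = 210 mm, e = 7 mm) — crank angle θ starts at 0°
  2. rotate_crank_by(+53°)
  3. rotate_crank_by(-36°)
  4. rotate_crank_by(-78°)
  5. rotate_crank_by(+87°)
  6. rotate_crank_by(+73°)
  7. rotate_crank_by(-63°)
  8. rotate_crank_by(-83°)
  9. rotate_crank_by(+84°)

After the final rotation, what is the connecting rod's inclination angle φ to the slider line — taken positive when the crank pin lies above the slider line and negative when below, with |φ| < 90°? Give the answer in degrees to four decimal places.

5.6524

set_geometry: r = 46 mm, L = 210 mm, e = 7 mm; θ ← 0°
rotate_crank_by(+53°): θ ← 0° +53° = 53°
rotate_crank_by(-36°): θ ← 53° -36° = 17°
rotate_crank_by(-78°): θ ← 17° -78° = -61°
rotate_crank_by(+87°): θ ← -61° +87° = 26°
rotate_crank_by(+73°): θ ← 26° +73° = 99°
rotate_crank_by(-63°): θ ← 99° -63° = 36°
rotate_crank_by(-83°): θ ← 36° -83° = -47°
rotate_crank_by(+84°): θ ← -47° +84° = 37°
crank pin P = (r cos θ, r sin θ) = (36.737233, 27.683491)
h = r sin θ − e = 27.683491 − 7 = 20.683491
sin φ = h / L = 20.683491 / 210 = 0.09849281
φ = arcsin(0.09849281) = 5.652387°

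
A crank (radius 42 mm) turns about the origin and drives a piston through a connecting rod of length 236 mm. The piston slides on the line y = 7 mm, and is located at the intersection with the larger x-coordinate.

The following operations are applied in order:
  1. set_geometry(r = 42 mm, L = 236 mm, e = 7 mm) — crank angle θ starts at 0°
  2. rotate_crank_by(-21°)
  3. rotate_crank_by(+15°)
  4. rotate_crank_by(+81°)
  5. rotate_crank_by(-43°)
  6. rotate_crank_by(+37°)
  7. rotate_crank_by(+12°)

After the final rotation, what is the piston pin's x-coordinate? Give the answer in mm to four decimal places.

240.0374

set_geometry: r = 42 mm, L = 236 mm, e = 7 mm; θ ← 0°
rotate_crank_by(-21°): θ ← 0° -21° = -21°
rotate_crank_by(+15°): θ ← -21° +15° = -6°
rotate_crank_by(+81°): θ ← -6° +81° = 75°
rotate_crank_by(-43°): θ ← 75° -43° = 32°
rotate_crank_by(+37°): θ ← 32° +37° = 69°
rotate_crank_by(+12°): θ ← 69° +12° = 81°
crank pin P = (r cos θ, r sin θ) = (6.570248, 41.482910)
h = r sin θ − e = 41.482910 − 7 = 34.482910
x = r cos θ + √(L² − h²) = 6.570248 + √(55696.0 − 1189.0711) = 6.570248 + 233.467190 = 240.037438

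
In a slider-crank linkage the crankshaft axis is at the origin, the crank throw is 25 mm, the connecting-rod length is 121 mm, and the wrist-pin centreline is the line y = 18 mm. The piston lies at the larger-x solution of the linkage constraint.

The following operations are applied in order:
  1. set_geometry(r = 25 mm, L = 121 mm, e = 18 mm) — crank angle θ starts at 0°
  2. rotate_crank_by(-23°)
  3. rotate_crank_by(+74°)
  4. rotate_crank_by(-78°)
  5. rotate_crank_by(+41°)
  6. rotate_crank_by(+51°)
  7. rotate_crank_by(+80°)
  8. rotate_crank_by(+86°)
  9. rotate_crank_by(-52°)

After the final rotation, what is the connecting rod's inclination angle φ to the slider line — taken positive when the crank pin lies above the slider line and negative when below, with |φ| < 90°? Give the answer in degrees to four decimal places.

-8.3462

set_geometry: r = 25 mm, L = 121 mm, e = 18 mm; θ ← 0°
rotate_crank_by(-23°): θ ← 0° -23° = -23°
rotate_crank_by(+74°): θ ← -23° +74° = 51°
rotate_crank_by(-78°): θ ← 51° -78° = -27°
rotate_crank_by(+41°): θ ← -27° +41° = 14°
rotate_crank_by(+51°): θ ← 14° +51° = 65°
rotate_crank_by(+80°): θ ← 65° +80° = 145°
rotate_crank_by(+86°): θ ← 145° +86° = 231°
rotate_crank_by(-52°): θ ← 231° -52° = 179°
crank pin P = (r cos θ, r sin θ) = (-24.996192, 0.436310)
h = r sin θ − e = 0.436310 − 18 = -17.563690
sin φ = h / L = -17.563690 / 121 = -0.14515446
φ = arcsin(-0.14515446) = -8.346224°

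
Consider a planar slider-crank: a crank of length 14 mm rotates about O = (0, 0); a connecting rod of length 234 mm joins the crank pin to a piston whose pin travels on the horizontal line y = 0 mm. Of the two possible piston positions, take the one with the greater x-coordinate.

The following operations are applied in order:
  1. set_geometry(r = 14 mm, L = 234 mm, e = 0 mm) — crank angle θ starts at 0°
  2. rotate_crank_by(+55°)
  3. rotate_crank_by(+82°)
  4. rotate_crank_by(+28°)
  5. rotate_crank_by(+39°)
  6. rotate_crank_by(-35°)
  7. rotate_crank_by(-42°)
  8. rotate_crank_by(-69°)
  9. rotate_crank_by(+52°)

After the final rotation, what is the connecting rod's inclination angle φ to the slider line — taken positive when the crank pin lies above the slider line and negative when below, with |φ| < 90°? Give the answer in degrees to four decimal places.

set_geometry: r = 14 mm, L = 234 mm, e = 0 mm; θ ← 0°
rotate_crank_by(+55°): θ ← 0° +55° = 55°
rotate_crank_by(+82°): θ ← 55° +82° = 137°
rotate_crank_by(+28°): θ ← 137° +28° = 165°
rotate_crank_by(+39°): θ ← 165° +39° = 204°
rotate_crank_by(-35°): θ ← 204° -35° = 169°
rotate_crank_by(-42°): θ ← 169° -42° = 127°
rotate_crank_by(-69°): θ ← 127° -69° = 58°
rotate_crank_by(+52°): θ ← 58° +52° = 110°
crank pin P = (r cos θ, r sin θ) = (-4.788282, 13.155697)
h = r sin θ − e = 13.155697 − 0 = 13.155697
sin φ = h / L = 13.155697 / 234 = 0.05622093
φ = arcsin(0.05622093) = 3.222921°

3.2229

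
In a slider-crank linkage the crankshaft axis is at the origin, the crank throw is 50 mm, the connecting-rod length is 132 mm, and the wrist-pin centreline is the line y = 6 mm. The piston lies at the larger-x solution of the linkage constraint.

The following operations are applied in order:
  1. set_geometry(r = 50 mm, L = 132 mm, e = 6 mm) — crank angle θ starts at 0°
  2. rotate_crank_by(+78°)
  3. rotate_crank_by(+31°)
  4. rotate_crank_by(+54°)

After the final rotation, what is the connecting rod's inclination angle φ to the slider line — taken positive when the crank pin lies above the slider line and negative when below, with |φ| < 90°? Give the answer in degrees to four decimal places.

set_geometry: r = 50 mm, L = 132 mm, e = 6 mm; θ ← 0°
rotate_crank_by(+78°): θ ← 0° +78° = 78°
rotate_crank_by(+31°): θ ← 78° +31° = 109°
rotate_crank_by(+54°): θ ← 109° +54° = 163°
crank pin P = (r cos θ, r sin θ) = (-47.815238, 14.618585)
h = r sin θ − e = 14.618585 − 6 = 8.618585
sin φ = h / L = 8.618585 / 132 = 0.06529231
φ = arcsin(0.06529231) = 3.743637°

3.7436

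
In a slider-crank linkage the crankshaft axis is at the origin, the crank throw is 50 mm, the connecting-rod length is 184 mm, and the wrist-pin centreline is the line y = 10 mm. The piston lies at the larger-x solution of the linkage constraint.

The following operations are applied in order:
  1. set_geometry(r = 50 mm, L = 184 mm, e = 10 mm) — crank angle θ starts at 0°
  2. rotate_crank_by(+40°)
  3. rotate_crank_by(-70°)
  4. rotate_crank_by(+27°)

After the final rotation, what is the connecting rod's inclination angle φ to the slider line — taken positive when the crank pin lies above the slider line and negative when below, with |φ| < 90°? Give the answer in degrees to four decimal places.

-3.9318

set_geometry: r = 50 mm, L = 184 mm, e = 10 mm; θ ← 0°
rotate_crank_by(+40°): θ ← 0° +40° = 40°
rotate_crank_by(-70°): θ ← 40° -70° = -30°
rotate_crank_by(+27°): θ ← -30° +27° = -3°
crank pin P = (r cos θ, r sin θ) = (49.931477, -2.616798)
h = r sin θ − e = -2.616798 − 10 = -12.616798
sin φ = h / L = -12.616798 / 184 = -0.06856955
φ = arcsin(-0.06856955) = -3.931831°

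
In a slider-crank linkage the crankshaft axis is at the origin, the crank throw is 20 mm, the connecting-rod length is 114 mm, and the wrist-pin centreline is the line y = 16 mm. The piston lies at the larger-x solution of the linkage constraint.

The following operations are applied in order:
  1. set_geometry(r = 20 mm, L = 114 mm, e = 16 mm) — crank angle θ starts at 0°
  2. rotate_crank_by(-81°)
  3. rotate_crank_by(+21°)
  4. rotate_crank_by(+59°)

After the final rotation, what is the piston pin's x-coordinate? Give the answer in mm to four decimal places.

132.8185

set_geometry: r = 20 mm, L = 114 mm, e = 16 mm; θ ← 0°
rotate_crank_by(-81°): θ ← 0° -81° = -81°
rotate_crank_by(+21°): θ ← -81° +21° = -60°
rotate_crank_by(+59°): θ ← -60° +59° = -1°
crank pin P = (r cos θ, r sin θ) = (19.996954, -0.349048)
h = r sin θ − e = -0.349048 − 16 = -16.349048
x = r cos θ + √(L² − h²) = 19.996954 + √(12996.0 − 267.2914) = 19.996954 + 112.821579 = 132.818533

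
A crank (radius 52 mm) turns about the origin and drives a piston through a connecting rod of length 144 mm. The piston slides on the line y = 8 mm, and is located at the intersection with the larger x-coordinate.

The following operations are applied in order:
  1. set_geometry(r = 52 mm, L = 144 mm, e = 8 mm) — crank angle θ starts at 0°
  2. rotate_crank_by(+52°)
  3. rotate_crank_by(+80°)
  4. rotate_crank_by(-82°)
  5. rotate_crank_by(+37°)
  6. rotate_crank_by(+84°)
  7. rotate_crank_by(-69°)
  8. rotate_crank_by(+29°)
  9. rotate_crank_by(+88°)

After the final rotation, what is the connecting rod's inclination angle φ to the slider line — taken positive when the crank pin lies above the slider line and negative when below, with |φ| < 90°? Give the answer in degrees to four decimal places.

-16.4280

set_geometry: r = 52 mm, L = 144 mm, e = 8 mm; θ ← 0°
rotate_crank_by(+52°): θ ← 0° +52° = 52°
rotate_crank_by(+80°): θ ← 52° +80° = 132°
rotate_crank_by(-82°): θ ← 132° -82° = 50°
rotate_crank_by(+37°): θ ← 50° +37° = 87°
rotate_crank_by(+84°): θ ← 87° +84° = 171°
rotate_crank_by(-69°): θ ← 171° -69° = 102°
rotate_crank_by(+29°): θ ← 102° +29° = 131°
rotate_crank_by(+88°): θ ← 131° +88° = 219°
crank pin P = (r cos θ, r sin θ) = (-40.411590, -32.724660)
h = r sin θ − e = -32.724660 − 8 = -40.724660
sin φ = h / L = -40.724660 / 144 = -0.28281014
φ = arcsin(-0.28281014) = -16.427995°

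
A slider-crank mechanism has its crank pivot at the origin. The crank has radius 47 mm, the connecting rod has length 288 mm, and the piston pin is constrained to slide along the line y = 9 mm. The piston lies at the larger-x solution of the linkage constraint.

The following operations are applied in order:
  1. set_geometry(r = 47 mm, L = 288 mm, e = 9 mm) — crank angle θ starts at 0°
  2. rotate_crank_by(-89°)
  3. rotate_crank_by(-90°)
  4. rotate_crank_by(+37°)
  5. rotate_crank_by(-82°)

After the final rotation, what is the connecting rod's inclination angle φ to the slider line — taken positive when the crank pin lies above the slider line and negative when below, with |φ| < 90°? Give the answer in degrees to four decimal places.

set_geometry: r = 47 mm, L = 288 mm, e = 9 mm; θ ← 0°
rotate_crank_by(-89°): θ ← 0° -89° = -89°
rotate_crank_by(-90°): θ ← -89° -90° = -179°
rotate_crank_by(+37°): θ ← -179° +37° = -142°
rotate_crank_by(-82°): θ ← -142° -82° = -224°
crank pin P = (r cos θ, r sin θ) = (-33.808971, 32.648943)
h = r sin θ − e = 32.648943 − 9 = 23.648943
sin φ = h / L = 23.648943 / 288 = 0.08211439
φ = arcsin(0.08211439) = 4.710111°

4.7101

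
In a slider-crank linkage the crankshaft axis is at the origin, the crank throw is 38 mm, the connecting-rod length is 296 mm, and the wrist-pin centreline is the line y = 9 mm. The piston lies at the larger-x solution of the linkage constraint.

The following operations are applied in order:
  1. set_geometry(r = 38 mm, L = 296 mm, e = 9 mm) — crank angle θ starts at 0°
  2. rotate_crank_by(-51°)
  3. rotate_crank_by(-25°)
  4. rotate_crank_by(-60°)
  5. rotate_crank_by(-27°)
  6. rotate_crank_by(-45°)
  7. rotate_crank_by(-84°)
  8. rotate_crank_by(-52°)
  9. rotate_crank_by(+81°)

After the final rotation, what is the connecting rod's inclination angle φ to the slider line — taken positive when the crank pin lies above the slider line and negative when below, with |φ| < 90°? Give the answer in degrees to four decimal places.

5.5674

set_geometry: r = 38 mm, L = 296 mm, e = 9 mm; θ ← 0°
rotate_crank_by(-51°): θ ← 0° -51° = -51°
rotate_crank_by(-25°): θ ← -51° -25° = -76°
rotate_crank_by(-60°): θ ← -76° -60° = -136°
rotate_crank_by(-27°): θ ← -136° -27° = -163°
rotate_crank_by(-45°): θ ← -163° -45° = -208°
rotate_crank_by(-84°): θ ← -208° -84° = -292°
rotate_crank_by(-52°): θ ← -292° -52° = -344°
rotate_crank_by(+81°): θ ← -344° +81° = -263°
crank pin P = (r cos θ, r sin θ) = (-4.631035, 37.716754)
h = r sin θ − e = 37.716754 − 9 = 28.716754
sin φ = h / L = 28.716754 / 296 = 0.09701606
φ = arcsin(0.09701606) = 5.567368°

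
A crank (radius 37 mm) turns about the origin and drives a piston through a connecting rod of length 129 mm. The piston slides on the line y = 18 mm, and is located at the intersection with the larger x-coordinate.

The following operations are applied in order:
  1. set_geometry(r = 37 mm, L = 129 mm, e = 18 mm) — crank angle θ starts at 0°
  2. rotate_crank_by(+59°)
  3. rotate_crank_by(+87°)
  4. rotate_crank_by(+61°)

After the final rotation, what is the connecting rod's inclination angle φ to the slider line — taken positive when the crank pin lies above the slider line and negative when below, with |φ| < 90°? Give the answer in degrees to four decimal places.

-15.6493

set_geometry: r = 37 mm, L = 129 mm, e = 18 mm; θ ← 0°
rotate_crank_by(+59°): θ ← 0° +59° = 59°
rotate_crank_by(+87°): θ ← 59° +87° = 146°
rotate_crank_by(+61°): θ ← 146° +61° = 207°
crank pin P = (r cos θ, r sin θ) = (-32.967241, -16.797648)
h = r sin θ − e = -16.797648 − 18 = -34.797648
sin φ = h / L = -34.797648 / 129 = -0.26974921
φ = arcsin(-0.26974921) = -15.649344°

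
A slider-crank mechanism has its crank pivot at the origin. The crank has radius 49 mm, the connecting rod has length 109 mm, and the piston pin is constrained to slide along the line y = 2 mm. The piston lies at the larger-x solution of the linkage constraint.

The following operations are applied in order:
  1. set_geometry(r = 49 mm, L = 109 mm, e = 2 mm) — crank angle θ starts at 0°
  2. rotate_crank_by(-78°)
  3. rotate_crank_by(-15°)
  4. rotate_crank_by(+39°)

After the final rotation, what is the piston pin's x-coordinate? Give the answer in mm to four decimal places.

129.5336

set_geometry: r = 49 mm, L = 109 mm, e = 2 mm; θ ← 0°
rotate_crank_by(-78°): θ ← 0° -78° = -78°
rotate_crank_by(-15°): θ ← -78° -15° = -93°
rotate_crank_by(+39°): θ ← -93° +39° = -54°
crank pin P = (r cos θ, r sin θ) = (28.801477, -39.641833)
h = r sin θ − e = -39.641833 − 2 = -41.641833
x = r cos θ + √(L² − h²) = 28.801477 + √(11881.0 − 1734.0422) = 28.801477 + 100.732109 = 129.533586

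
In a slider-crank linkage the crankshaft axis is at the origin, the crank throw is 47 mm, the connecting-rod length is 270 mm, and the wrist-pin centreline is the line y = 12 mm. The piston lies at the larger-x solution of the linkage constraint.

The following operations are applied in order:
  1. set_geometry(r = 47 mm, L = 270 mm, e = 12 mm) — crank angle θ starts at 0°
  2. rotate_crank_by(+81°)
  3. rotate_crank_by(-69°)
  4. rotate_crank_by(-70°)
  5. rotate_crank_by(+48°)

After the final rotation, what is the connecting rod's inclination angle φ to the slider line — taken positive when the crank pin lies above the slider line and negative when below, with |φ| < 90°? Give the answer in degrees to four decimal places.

set_geometry: r = 47 mm, L = 270 mm, e = 12 mm; θ ← 0°
rotate_crank_by(+81°): θ ← 0° +81° = 81°
rotate_crank_by(-69°): θ ← 81° -69° = 12°
rotate_crank_by(-70°): θ ← 12° -70° = -58°
rotate_crank_by(+48°): θ ← -58° +48° = -10°
crank pin P = (r cos θ, r sin θ) = (46.285964, -8.161464)
h = r sin θ − e = -8.161464 − 12 = -20.161464
sin φ = h / L = -20.161464 / 270 = -0.07467209
φ = arcsin(-0.07467209) = -4.282382°

-4.2824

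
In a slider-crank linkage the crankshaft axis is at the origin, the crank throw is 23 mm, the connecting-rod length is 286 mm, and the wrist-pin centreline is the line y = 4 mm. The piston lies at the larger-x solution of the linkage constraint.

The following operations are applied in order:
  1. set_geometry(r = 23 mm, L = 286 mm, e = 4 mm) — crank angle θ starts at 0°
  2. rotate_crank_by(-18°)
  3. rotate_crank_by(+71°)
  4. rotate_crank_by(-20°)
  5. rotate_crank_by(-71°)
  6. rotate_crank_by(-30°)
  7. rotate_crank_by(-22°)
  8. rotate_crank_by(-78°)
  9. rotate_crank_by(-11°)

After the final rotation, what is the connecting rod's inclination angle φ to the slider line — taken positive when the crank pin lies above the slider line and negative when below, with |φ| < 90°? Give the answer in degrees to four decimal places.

set_geometry: r = 23 mm, L = 286 mm, e = 4 mm; θ ← 0°
rotate_crank_by(-18°): θ ← 0° -18° = -18°
rotate_crank_by(+71°): θ ← -18° +71° = 53°
rotate_crank_by(-20°): θ ← 53° -20° = 33°
rotate_crank_by(-71°): θ ← 33° -71° = -38°
rotate_crank_by(-30°): θ ← -38° -30° = -68°
rotate_crank_by(-22°): θ ← -68° -22° = -90°
rotate_crank_by(-78°): θ ← -90° -78° = -168°
rotate_crank_by(-11°): θ ← -168° -11° = -179°
crank pin P = (r cos θ, r sin θ) = (-22.996497, -0.401405)
h = r sin θ − e = -0.401405 − 4 = -4.401405
sin φ = h / L = -4.401405 / 286 = -0.01538953
φ = arcsin(-0.01538953) = -0.881790°

-0.8818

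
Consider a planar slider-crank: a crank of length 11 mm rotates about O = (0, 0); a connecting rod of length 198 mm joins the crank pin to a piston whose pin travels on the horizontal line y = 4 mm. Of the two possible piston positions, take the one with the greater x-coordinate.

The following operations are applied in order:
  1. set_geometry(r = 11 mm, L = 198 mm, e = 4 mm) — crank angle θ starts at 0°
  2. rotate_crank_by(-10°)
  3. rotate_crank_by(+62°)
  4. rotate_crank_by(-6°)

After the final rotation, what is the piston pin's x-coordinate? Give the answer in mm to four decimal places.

205.6026

set_geometry: r = 11 mm, L = 198 mm, e = 4 mm; θ ← 0°
rotate_crank_by(-10°): θ ← 0° -10° = -10°
rotate_crank_by(+62°): θ ← -10° +62° = 52°
rotate_crank_by(-6°): θ ← 52° -6° = 46°
crank pin P = (r cos θ, r sin θ) = (7.641242, 7.912738)
h = r sin θ − e = 7.912738 − 4 = 3.912738
x = r cos θ + √(L² − h²) = 7.641242 + √(39204.0 − 15.3095) = 7.641242 + 197.961336 = 205.602578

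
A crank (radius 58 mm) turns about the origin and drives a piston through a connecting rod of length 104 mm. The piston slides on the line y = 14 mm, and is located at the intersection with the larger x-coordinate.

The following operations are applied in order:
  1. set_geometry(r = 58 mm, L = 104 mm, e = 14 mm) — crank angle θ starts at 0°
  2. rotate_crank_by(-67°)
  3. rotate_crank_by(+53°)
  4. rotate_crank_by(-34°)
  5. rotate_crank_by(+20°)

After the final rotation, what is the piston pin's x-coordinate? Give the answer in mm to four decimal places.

146.6894

set_geometry: r = 58 mm, L = 104 mm, e = 14 mm; θ ← 0°
rotate_crank_by(-67°): θ ← 0° -67° = -67°
rotate_crank_by(+53°): θ ← -67° +53° = -14°
rotate_crank_by(-34°): θ ← -14° -34° = -48°
rotate_crank_by(+20°): θ ← -48° +20° = -28°
crank pin P = (r cos θ, r sin θ) = (51.210960, -27.229351)
h = r sin θ − e = -27.229351 − 14 = -41.229351
x = r cos θ + √(L² − h²) = 51.210960 + √(10816.0 − 1699.8594) = 51.210960 + 95.478483 = 146.689443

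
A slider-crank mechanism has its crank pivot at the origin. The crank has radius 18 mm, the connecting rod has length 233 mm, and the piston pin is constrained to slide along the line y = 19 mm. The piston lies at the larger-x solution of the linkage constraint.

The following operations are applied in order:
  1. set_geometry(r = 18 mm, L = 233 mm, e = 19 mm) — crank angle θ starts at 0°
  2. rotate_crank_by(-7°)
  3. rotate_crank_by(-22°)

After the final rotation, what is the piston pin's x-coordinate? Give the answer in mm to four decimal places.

247.0876

set_geometry: r = 18 mm, L = 233 mm, e = 19 mm; θ ← 0°
rotate_crank_by(-7°): θ ← 0° -7° = -7°
rotate_crank_by(-22°): θ ← -7° -22° = -29°
crank pin P = (r cos θ, r sin θ) = (15.743155, -8.726573)
h = r sin θ − e = -8.726573 − 19 = -27.726573
x = r cos θ + √(L² − h²) = 15.743155 + √(54289.0 − 768.7629) = 15.743155 + 231.344412 = 247.087567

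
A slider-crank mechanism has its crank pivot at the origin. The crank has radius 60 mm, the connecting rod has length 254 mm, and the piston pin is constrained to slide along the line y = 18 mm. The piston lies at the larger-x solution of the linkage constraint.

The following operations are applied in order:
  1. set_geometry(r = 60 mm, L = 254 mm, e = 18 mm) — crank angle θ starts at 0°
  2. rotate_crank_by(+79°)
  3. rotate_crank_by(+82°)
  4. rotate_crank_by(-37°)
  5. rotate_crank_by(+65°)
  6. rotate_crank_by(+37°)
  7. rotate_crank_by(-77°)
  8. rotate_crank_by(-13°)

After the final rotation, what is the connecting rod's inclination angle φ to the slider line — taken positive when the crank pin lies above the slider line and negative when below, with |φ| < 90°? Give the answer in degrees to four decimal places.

5.3492

set_geometry: r = 60 mm, L = 254 mm, e = 18 mm; θ ← 0°
rotate_crank_by(+79°): θ ← 0° +79° = 79°
rotate_crank_by(+82°): θ ← 79° +82° = 161°
rotate_crank_by(-37°): θ ← 161° -37° = 124°
rotate_crank_by(+65°): θ ← 124° +65° = 189°
rotate_crank_by(+37°): θ ← 189° +37° = 226°
rotate_crank_by(-77°): θ ← 226° -77° = 149°
rotate_crank_by(-13°): θ ← 149° -13° = 136°
crank pin P = (r cos θ, r sin θ) = (-43.160388, 41.679502)
h = r sin θ − e = 41.679502 − 18 = 23.679502
sin φ = h / L = 23.679502 / 254 = 0.09322639
φ = arcsin(0.09322639) = 5.349246°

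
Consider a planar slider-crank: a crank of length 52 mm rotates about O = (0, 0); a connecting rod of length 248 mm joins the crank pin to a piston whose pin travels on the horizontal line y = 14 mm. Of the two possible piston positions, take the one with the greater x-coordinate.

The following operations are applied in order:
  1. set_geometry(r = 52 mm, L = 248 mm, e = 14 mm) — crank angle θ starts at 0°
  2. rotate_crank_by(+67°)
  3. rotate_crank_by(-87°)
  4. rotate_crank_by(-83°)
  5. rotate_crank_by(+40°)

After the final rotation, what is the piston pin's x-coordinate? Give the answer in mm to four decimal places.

264.1569

set_geometry: r = 52 mm, L = 248 mm, e = 14 mm; θ ← 0°
rotate_crank_by(+67°): θ ← 0° +67° = 67°
rotate_crank_by(-87°): θ ← 67° -87° = -20°
rotate_crank_by(-83°): θ ← -20° -83° = -103°
rotate_crank_by(+40°): θ ← -103° +40° = -63°
crank pin P = (r cos θ, r sin θ) = (23.607506, -46.332339)
h = r sin θ − e = -46.332339 − 14 = -60.332339
x = r cos θ + √(L² − h²) = 23.607506 + √(61504.0 − 3639.9912) = 23.607506 + 240.549390 = 264.156896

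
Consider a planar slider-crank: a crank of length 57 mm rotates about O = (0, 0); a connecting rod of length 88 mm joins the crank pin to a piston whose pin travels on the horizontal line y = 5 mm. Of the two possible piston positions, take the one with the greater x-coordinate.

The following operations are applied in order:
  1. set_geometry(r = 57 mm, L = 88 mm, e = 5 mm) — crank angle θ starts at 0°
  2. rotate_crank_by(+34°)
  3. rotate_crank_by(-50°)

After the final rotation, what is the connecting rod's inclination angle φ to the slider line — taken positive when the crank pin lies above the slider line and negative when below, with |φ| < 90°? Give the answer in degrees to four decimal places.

-13.6126

set_geometry: r = 57 mm, L = 88 mm, e = 5 mm; θ ← 0°
rotate_crank_by(+34°): θ ← 0° +34° = 34°
rotate_crank_by(-50°): θ ← 34° -50° = -16°
crank pin P = (r cos θ, r sin θ) = (54.791917, -15.711329)
h = r sin θ − e = -15.711329 − 5 = -20.711329
sin φ = h / L = -20.711329 / 88 = -0.23535601
φ = arcsin(-0.23535601) = -13.612610°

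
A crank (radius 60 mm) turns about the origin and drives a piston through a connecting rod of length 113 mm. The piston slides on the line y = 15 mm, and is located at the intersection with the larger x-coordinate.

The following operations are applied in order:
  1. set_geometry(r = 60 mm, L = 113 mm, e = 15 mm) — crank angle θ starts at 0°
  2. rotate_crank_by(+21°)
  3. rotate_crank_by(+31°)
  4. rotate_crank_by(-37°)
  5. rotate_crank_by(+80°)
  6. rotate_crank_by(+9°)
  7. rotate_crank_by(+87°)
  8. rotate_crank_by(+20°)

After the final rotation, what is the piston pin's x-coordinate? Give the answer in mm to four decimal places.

set_geometry: r = 60 mm, L = 113 mm, e = 15 mm; θ ← 0°
rotate_crank_by(+21°): θ ← 0° +21° = 21°
rotate_crank_by(+31°): θ ← 21° +31° = 52°
rotate_crank_by(-37°): θ ← 52° -37° = 15°
rotate_crank_by(+80°): θ ← 15° +80° = 95°
rotate_crank_by(+9°): θ ← 95° +9° = 104°
rotate_crank_by(+87°): θ ← 104° +87° = 191°
rotate_crank_by(+20°): θ ← 191° +20° = 211°
crank pin P = (r cos θ, r sin θ) = (-51.430038, -30.902284)
h = r sin θ − e = -30.902284 − 15 = -45.902284
x = r cos θ + √(L² − h²) = -51.430038 + √(12769.0 − 2107.0197) = -51.430038 + 103.256866 = 51.826827

51.8268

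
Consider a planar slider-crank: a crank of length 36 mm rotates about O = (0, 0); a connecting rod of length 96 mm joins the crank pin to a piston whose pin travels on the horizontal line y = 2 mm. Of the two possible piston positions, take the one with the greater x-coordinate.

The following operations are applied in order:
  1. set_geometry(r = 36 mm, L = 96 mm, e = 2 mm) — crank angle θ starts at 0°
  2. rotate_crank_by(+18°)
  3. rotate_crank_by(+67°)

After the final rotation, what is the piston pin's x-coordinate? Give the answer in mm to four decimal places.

92.9669

set_geometry: r = 36 mm, L = 96 mm, e = 2 mm; θ ← 0°
rotate_crank_by(+18°): θ ← 0° +18° = 18°
rotate_crank_by(+67°): θ ← 18° +67° = 85°
crank pin P = (r cos θ, r sin θ) = (3.137607, 35.863009)
h = r sin θ − e = 35.863009 − 2 = 33.863009
x = r cos θ + √(L² − h²) = 3.137607 + √(9216.0 − 1146.7034) = 3.137607 + 89.829264 = 92.966870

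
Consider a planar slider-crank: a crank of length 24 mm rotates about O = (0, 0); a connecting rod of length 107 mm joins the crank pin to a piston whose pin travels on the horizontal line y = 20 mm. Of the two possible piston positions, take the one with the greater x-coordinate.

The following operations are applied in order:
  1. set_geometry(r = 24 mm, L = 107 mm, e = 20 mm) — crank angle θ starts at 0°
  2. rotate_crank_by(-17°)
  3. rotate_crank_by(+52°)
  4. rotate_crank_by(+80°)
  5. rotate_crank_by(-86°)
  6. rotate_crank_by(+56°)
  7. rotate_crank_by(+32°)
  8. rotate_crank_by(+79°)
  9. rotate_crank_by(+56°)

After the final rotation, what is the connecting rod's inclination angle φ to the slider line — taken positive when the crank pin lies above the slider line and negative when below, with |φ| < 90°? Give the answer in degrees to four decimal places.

-23.5930

set_geometry: r = 24 mm, L = 107 mm, e = 20 mm; θ ← 0°
rotate_crank_by(-17°): θ ← 0° -17° = -17°
rotate_crank_by(+52°): θ ← -17° +52° = 35°
rotate_crank_by(+80°): θ ← 35° +80° = 115°
rotate_crank_by(-86°): θ ← 115° -86° = 29°
rotate_crank_by(+56°): θ ← 29° +56° = 85°
rotate_crank_by(+32°): θ ← 85° +32° = 117°
rotate_crank_by(+79°): θ ← 117° +79° = 196°
rotate_crank_by(+56°): θ ← 196° +56° = 252°
crank pin P = (r cos θ, r sin θ) = (-7.416408, -22.825356)
h = r sin θ − e = -22.825356 − 20 = -42.825356
sin φ = h / L = -42.825356 / 107 = -0.40023698
φ = arcsin(-0.40023698) = -23.592994°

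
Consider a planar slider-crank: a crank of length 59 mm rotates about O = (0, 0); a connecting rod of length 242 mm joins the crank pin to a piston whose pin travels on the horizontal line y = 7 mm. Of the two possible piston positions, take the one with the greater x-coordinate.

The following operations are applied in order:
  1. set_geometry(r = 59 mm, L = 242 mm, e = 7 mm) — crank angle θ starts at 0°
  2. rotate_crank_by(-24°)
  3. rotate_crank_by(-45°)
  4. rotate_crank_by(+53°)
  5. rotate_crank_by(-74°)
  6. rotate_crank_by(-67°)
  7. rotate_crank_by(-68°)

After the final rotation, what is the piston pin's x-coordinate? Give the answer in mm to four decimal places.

197.7772

set_geometry: r = 59 mm, L = 242 mm, e = 7 mm; θ ← 0°
rotate_crank_by(-24°): θ ← 0° -24° = -24°
rotate_crank_by(-45°): θ ← -24° -45° = -69°
rotate_crank_by(+53°): θ ← -69° +53° = -16°
rotate_crank_by(-74°): θ ← -16° -74° = -90°
rotate_crank_by(-67°): θ ← -90° -67° = -157°
rotate_crank_by(-68°): θ ← -157° -68° = -225°
crank pin P = (r cos θ, r sin θ) = (-41.719300, 41.719300)
h = r sin θ − e = 41.719300 − 7 = 34.719300
x = r cos θ + √(L² − h²) = -41.719300 + √(58564.0 − 1205.4298) = -41.719300 + 239.496493 = 197.777193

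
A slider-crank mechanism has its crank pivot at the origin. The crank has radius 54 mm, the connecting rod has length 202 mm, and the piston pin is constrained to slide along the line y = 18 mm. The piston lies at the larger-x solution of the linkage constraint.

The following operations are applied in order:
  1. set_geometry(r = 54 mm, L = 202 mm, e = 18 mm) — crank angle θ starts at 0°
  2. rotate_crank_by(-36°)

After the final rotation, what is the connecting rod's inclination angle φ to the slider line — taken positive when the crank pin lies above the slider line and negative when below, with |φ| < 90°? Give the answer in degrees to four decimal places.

-14.2551

set_geometry: r = 54 mm, L = 202 mm, e = 18 mm; θ ← 0°
rotate_crank_by(-36°): θ ← 0° -36° = -36°
crank pin P = (r cos θ, r sin θ) = (43.686918, -31.740404)
h = r sin θ − e = -31.740404 − 18 = -49.740404
sin φ = h / L = -49.740404 / 202 = -0.24623962
φ = arcsin(-0.24623962) = -14.255103°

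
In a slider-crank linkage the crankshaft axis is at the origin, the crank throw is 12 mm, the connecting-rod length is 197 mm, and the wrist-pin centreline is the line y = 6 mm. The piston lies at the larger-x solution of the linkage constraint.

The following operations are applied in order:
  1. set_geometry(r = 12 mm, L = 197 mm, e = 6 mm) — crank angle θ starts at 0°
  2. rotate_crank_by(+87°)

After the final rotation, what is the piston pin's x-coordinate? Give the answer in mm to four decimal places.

set_geometry: r = 12 mm, L = 197 mm, e = 6 mm; θ ← 0°
rotate_crank_by(+87°): θ ← 0° +87° = 87°
crank pin P = (r cos θ, r sin θ) = (0.628031, 11.983554)
h = r sin θ − e = 11.983554 − 6 = 5.983554
x = r cos θ + √(L² − h²) = 0.628031 + √(38809.0 − 35.8029) = 0.628031 + 196.909109 = 197.537140

197.5371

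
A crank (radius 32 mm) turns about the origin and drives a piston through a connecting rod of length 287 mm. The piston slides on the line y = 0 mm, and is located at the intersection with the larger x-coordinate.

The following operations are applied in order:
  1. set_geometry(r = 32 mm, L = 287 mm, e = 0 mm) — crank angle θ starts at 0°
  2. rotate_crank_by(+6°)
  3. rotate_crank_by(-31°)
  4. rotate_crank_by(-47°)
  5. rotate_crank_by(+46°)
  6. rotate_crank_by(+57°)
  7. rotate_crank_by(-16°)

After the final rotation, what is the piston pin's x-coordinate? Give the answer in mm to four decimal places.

317.7901

set_geometry: r = 32 mm, L = 287 mm, e = 0 mm; θ ← 0°
rotate_crank_by(+6°): θ ← 0° +6° = 6°
rotate_crank_by(-31°): θ ← 6° -31° = -25°
rotate_crank_by(-47°): θ ← -25° -47° = -72°
rotate_crank_by(+46°): θ ← -72° +46° = -26°
rotate_crank_by(+57°): θ ← -26° +57° = 31°
rotate_crank_by(-16°): θ ← 31° -16° = 15°
crank pin P = (r cos θ, r sin θ) = (30.909626, 8.282209)
h = r sin θ − e = 8.282209 − 0 = 8.282209
x = r cos θ + √(L² − h²) = 30.909626 + √(82369.0 − 68.5950) = 30.909626 + 286.880472 = 317.790098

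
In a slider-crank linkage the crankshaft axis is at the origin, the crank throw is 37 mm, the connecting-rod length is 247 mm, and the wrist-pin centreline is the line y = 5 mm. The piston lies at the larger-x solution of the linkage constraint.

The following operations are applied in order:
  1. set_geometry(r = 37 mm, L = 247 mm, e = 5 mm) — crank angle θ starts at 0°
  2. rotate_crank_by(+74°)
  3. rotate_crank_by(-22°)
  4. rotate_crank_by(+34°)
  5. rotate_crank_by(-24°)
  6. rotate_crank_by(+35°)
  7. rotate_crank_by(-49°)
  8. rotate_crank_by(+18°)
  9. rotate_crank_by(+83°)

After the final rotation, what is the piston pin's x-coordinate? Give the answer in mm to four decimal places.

214.8845

set_geometry: r = 37 mm, L = 247 mm, e = 5 mm; θ ← 0°
rotate_crank_by(+74°): θ ← 0° +74° = 74°
rotate_crank_by(-22°): θ ← 74° -22° = 52°
rotate_crank_by(+34°): θ ← 52° +34° = 86°
rotate_crank_by(-24°): θ ← 86° -24° = 62°
rotate_crank_by(+35°): θ ← 62° +35° = 97°
rotate_crank_by(-49°): θ ← 97° -49° = 48°
rotate_crank_by(+18°): θ ← 48° +18° = 66°
rotate_crank_by(+83°): θ ← 66° +83° = 149°
crank pin P = (r cos θ, r sin θ) = (-31.715190, 19.056409)
h = r sin θ − e = 19.056409 − 5 = 14.056409
x = r cos θ + √(L² − h²) = -31.715190 + √(61009.0 − 197.5826) = -31.715190 + 246.599711 = 214.884521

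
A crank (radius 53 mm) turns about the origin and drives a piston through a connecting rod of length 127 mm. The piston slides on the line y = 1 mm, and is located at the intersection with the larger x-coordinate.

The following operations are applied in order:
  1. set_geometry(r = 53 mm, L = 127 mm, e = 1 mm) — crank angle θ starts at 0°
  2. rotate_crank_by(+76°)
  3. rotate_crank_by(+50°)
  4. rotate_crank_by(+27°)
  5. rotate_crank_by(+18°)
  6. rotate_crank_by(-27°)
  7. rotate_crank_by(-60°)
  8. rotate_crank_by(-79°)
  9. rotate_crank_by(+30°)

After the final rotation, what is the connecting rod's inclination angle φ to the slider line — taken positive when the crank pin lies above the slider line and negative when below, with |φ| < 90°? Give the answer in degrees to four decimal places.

set_geometry: r = 53 mm, L = 127 mm, e = 1 mm; θ ← 0°
rotate_crank_by(+76°): θ ← 0° +76° = 76°
rotate_crank_by(+50°): θ ← 76° +50° = 126°
rotate_crank_by(+27°): θ ← 126° +27° = 153°
rotate_crank_by(+18°): θ ← 153° +18° = 171°
rotate_crank_by(-27°): θ ← 171° -27° = 144°
rotate_crank_by(-60°): θ ← 144° -60° = 84°
rotate_crank_by(-79°): θ ← 84° -79° = 5°
rotate_crank_by(+30°): θ ← 5° +30° = 35°
crank pin P = (r cos θ, r sin θ) = (43.415058, 30.399551)
h = r sin θ − e = 30.399551 − 1 = 29.399551
sin φ = h / L = 29.399551 / 127 = 0.23149253
φ = arcsin(0.23149253) = 13.384959°

13.3850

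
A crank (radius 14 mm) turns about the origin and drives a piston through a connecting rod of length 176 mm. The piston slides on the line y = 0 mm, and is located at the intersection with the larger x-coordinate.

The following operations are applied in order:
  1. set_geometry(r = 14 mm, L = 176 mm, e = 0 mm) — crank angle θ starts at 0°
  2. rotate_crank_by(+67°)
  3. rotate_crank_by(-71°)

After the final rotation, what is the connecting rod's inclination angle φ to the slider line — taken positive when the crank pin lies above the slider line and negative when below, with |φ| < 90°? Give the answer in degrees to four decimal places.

-0.3179

set_geometry: r = 14 mm, L = 176 mm, e = 0 mm; θ ← 0°
rotate_crank_by(+67°): θ ← 0° +67° = 67°
rotate_crank_by(-71°): θ ← 67° -71° = -4°
crank pin P = (r cos θ, r sin θ) = (13.965897, -0.976591)
h = r sin θ − e = -0.976591 − 0 = -0.976591
sin φ = h / L = -0.976591 / 176 = -0.00554881
φ = arcsin(-0.00554881) = -0.317925°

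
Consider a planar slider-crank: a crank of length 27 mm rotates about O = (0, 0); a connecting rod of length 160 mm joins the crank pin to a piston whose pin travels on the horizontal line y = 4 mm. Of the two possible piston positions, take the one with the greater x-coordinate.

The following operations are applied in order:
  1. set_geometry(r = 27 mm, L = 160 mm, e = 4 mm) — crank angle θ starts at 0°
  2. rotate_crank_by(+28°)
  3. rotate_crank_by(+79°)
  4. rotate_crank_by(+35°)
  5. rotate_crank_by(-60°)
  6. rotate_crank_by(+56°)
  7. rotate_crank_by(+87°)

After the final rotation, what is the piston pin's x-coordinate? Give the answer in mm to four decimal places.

set_geometry: r = 27 mm, L = 160 mm, e = 4 mm; θ ← 0°
rotate_crank_by(+28°): θ ← 0° +28° = 28°
rotate_crank_by(+79°): θ ← 28° +79° = 107°
rotate_crank_by(+35°): θ ← 107° +35° = 142°
rotate_crank_by(-60°): θ ← 142° -60° = 82°
rotate_crank_by(+56°): θ ← 82° +56° = 138°
rotate_crank_by(+87°): θ ← 138° +87° = 225°
crank pin P = (r cos θ, r sin θ) = (-19.091883, -19.091883)
h = r sin θ − e = -19.091883 − 4 = -23.091883
x = r cos θ + √(L² − h²) = -19.091883 + √(25600.0 − 533.2351) = -19.091883 + 158.324871 = 139.232988

139.2330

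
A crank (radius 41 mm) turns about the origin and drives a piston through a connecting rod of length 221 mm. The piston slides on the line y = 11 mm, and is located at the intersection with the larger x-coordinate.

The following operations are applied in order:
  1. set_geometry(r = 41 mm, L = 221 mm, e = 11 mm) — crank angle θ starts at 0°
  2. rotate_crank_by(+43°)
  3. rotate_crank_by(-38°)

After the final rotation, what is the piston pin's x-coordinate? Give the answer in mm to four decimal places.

261.7192

set_geometry: r = 41 mm, L = 221 mm, e = 11 mm; θ ← 0°
rotate_crank_by(+43°): θ ← 0° +43° = 43°
rotate_crank_by(-38°): θ ← 43° -38° = 5°
crank pin P = (r cos θ, r sin θ) = (40.843983, 3.573385)
h = r sin θ − e = 3.573385 − 11 = -7.426615
x = r cos θ + √(L² − h²) = 40.843983 + √(48841.0 − 55.1546) = 40.843983 + 220.875181 = 261.719163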